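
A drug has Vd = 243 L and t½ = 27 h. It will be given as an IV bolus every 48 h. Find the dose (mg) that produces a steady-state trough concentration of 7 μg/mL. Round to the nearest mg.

4132 mg

τ/t½ = 48/27 ≈ 1.7778, so f = (1/2)^(48/27) ≈ 0.291632.
Cmin,ss = (D/Vd)·f/(1−f), so D = Cmin,ss·Vd·(1−f)/f.
D = 7 × 243 × (1−f)/f ≈ 7 × 243 × 2.42898 ≈ 4131.69 mg.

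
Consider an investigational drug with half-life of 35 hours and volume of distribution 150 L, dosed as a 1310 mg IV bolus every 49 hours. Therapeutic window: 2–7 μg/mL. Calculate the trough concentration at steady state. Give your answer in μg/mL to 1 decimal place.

5.3 μg/mL

k = ln2/t½ = ln2/35 ≈ 0.019804 h⁻¹; fraction remaining f = e^(−kτ) = e^(−0.019804×49) ≈ 0.3789.
Accumulation ratio R = 1/(1 − f) ≈ 1/0.6211 ≈ 1.6100.
Single-dose peak C₀ = D/Vd = 1310/150 ≈ 8.733 μg/mL.
Cmax,ss = C₀/(1 − f) ≈ 8.733/0.6211 ≈ 14.061 μg/mL.
Steady-state trough Cmin,ss = Cmax,ss·f ≈ 14.061 × 0.3789 ≈ 5.328 μg/mL.
Trough 5.3 μg/mL vs MEC 2 μg/mL: adequate.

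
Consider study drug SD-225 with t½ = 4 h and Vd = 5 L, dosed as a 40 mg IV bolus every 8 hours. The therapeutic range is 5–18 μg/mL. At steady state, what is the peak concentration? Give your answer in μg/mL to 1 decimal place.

τ = 8 h = 2 half-lives, so f = (1/2)^2 = 0.25.
Accumulation ratio R = 1/(1 − f) = 1/0.75 = 4/3.
Single-dose peak C₀ = D/Vd = 40/5 = 8 μg/mL.
Steady-state peak Cmax,ss = C₀·R = 8 × 4/3 ≈ 10.667 μg/mL.
Peak 10.7 μg/mL vs MTC 18 μg/mL: below toxic threshold.

10.7 μg/mL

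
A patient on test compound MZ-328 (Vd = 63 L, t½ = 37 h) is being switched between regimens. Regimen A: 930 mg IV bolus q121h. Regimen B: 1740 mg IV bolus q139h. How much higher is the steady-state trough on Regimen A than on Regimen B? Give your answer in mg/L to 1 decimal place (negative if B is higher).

Regimen A: f = (1/2)^(121/37) ≈ 0.1036; Cmin,ss = (930/63)·f/(1−f) ≈ 1.706 mg/L.
Regimen B: f = (1/2)^(139/37) ≈ 0.0740; Cmin,ss = (1740/63)·f/(1−f) ≈ 2.207 mg/L.
Difference ≈ 1.706 − 2.207 ≈ -0.501 mg/L.

-0.5 mg/L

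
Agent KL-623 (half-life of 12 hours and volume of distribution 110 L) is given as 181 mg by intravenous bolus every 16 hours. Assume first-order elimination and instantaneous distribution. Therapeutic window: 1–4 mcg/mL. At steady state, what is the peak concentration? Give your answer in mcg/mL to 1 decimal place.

2.7 mcg/mL

Over one 16-h interval, 16/12 ≈ 1.3333 half-lives elapse, leaving f ≈ 0.3969 of each dose.
Accumulation ratio R = 1/(1 − f) ≈ 1/0.6031 ≈ 1.6581.
Each bolus raises the concentration by D/Vd = 181/110 ≈ 1.645 mcg/mL.
Steady-state peak Cmax,ss = C₀·R ≈ 1.645 × 1.6581 ≈ 2.728 mcg/mL.
Peak 2.7 mcg/mL vs MTC 4 mcg/mL: below toxic threshold.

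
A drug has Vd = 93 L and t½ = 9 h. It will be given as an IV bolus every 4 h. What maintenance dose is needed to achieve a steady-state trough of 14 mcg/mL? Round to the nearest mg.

470 mg

τ/t½ = 4/9 ≈ 0.44444, so f = (1/2)^(4/9) ≈ 0.734867.
Cmin,ss = (D/Vd)·f/(1−f), so D = Cmin,ss·Vd·(1−f)/f.
D = 14 × 93 × (1−f)/f ≈ 14 × 93 × 0.36079 ≈ 469.75 mg.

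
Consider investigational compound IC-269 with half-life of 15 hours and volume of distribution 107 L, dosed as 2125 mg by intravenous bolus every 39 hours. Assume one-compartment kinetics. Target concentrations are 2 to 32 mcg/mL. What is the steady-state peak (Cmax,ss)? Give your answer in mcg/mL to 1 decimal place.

τ/t½ = 39/15 ≈ 2.6, so fraction remaining f = (1/2)^(39/15) ≈ 0.1649.
At steady state, accumulation factor R = 1/(1 − e^(−kτ)) ≈ 1.1975.
Each bolus raises the concentration by D/Vd = 2125/107 ≈ 19.860 mcg/mL.
Steady-state peak Cmax,ss = C₀·R ≈ 19.860 × 1.1975 ≈ 23.782 mcg/mL.
Peak 23.8 mcg/mL vs MTC 32 mcg/mL: below toxic threshold.

23.8 mcg/mL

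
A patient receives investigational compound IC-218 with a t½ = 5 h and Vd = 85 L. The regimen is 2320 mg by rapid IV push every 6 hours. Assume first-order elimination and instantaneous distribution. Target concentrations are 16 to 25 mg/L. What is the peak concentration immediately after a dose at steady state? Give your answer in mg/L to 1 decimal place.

τ/t½ = 6/5 ≈ 1.2, so fraction remaining f = (1/2)^(6/5) ≈ 0.4353.
Accumulation ratio R = 1/(1 − f) ≈ 1/0.5647 ≈ 1.7709.
Single-dose peak C₀ = D/Vd = 2320/85 ≈ 27.294 mg/L.
Steady-state peak Cmax,ss = C₀·R ≈ 27.294 × 1.7709 ≈ 48.335 mg/L.
Peak 48.3 mg/L vs MTC 25 mg/L: exceeds toxic threshold.

48.3 mg/L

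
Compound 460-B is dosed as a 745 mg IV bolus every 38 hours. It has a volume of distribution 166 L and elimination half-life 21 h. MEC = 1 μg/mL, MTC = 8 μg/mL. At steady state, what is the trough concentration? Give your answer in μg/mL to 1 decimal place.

1.8 μg/mL

τ/t½ = 38/21 ≈ 1.8095, so fraction remaining f = (1/2)^(38/21) ≈ 0.2853.
Each bolus raises the concentration by D/Vd = 745/166 ≈ 4.488 μg/mL.
Steady-state trough Cmin,ss = C₀·f/(1−f) ≈ 4.488 × 0.2853/0.7147 ≈ 1.792 μg/mL.
Trough 1.8 μg/mL vs MEC 1 μg/mL: adequate.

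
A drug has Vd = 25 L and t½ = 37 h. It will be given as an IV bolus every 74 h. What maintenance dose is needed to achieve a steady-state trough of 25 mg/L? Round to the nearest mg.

τ/t½ = 74/37 ≈ 2, so f = (1/2)^(74/37) ≈ 0.250000.
Cmin,ss = (D/Vd)·f/(1−f), so D = Cmin,ss·Vd·(1−f)/f.
D = 25 × 25 × (1−f)/f ≈ 25 × 25 × 3.00000 ≈ 1875.00 mg.

1875 mg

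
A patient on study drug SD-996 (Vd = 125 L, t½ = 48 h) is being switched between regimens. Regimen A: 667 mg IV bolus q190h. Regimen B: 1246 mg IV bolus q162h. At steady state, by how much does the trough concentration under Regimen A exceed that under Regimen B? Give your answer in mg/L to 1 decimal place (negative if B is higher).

-0.7 mg/L

Regimen A: f = (1/2)^(190/48) ≈ 0.0643; Cmin,ss = (667/125)·f/(1−f) ≈ 0.367 mg/L.
Regimen B: f = (1/2)^(162/48) ≈ 0.0964; Cmin,ss = (1246/125)·f/(1−f) ≈ 1.063 mg/L.
Difference ≈ 0.367 − 1.063 ≈ -0.696 mg/L.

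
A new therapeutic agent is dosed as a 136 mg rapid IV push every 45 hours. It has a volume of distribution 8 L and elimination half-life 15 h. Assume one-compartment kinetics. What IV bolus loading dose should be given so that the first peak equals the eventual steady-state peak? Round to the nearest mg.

155 mg

f = (1/2)^(45/15) ≈ 0.125000; accumulation ratio R = 1/(1−f) ≈ 1.14286.
Loading dose to hit Cmax,ss on first dose: D_load = D_maint·R ≈ 136 × 1.14286 ≈ 155.43 mg.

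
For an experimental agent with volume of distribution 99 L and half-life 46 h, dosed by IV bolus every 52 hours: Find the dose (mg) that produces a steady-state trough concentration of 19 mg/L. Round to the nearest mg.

τ/t½ = 52/46 ≈ 1.1304, so f = (1/2)^(52/46) ≈ 0.456778.
Cmin,ss = (D/Vd)·f/(1−f), so D = Cmin,ss·Vd·(1−f)/f.
D = 19 × 99 × (1−f)/f ≈ 19 × 99 × 1.18925 ≈ 2236.98 mg.

2237 mg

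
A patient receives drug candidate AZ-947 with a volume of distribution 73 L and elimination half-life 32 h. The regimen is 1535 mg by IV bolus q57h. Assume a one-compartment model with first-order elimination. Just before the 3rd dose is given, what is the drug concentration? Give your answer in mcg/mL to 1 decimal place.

f = (1/2)^(τ/t½) = (1/2)^(57/32) ≈ 0.2909.
C₀ = D/Vd = 1535/73 ≈ 21.027 mcg/mL.
Before the 3rd dose, 2 doses have been given. Superposition: Cmin = C₀·(f + f²).
≈ 21.027 × (0.2909 + 0.0846) ≈ 21.027 × 0.3755 ≈ 7.896 mcg/mL.

7.9 mcg/mL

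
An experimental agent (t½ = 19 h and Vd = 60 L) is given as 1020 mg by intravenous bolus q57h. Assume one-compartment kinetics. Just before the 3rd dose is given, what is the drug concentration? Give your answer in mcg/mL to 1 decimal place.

f = (1/2)^(τ/t½) = (1/2)^(57/19) ≈ 0.1250.
C₀ = D/Vd = 1020/60 ≈ 17.000 mcg/mL.
Before the 3rd dose, 2 doses have been given. Superposition: Cmin = C₀·(f + f²).
≈ 17.000 × (0.1250 + 0.0156) ≈ 17.000 × 0.1406 ≈ 2.390 mcg/mL.

2.4 mcg/mL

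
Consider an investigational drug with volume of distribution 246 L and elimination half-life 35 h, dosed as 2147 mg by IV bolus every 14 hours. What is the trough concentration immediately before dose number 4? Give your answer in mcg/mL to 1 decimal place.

15.4 mcg/mL

f = (1/2)^(τ/t½) = (1/2)^(14/35) ≈ 0.7579.
C₀ = D/Vd = 2147/246 ≈ 8.728 mcg/mL.
Before the 4th dose, 3 doses have been given. Superposition: Cmin = C₀·(f + f² + … + f^3).
≈ 8.728 × (0.7579 + 0.5744 + 0.4353) ≈ 8.728 × 1.7676 ≈ 15.428 mcg/mL.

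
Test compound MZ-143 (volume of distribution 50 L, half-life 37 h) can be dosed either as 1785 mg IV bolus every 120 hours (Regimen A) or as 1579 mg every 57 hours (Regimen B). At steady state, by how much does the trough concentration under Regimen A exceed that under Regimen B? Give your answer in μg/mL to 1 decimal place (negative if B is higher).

-12.3 μg/mL

Regimen A: f = (1/2)^(120/37) ≈ 0.1056; Cmin,ss = (1785/50)·f/(1−f) ≈ 4.215 μg/mL.
Regimen B: f = (1/2)^(57/37) ≈ 0.3438; Cmin,ss = (1579/50)·f/(1−f) ≈ 16.546 μg/mL.
Difference ≈ 4.215 − 16.546 ≈ -12.331 μg/mL.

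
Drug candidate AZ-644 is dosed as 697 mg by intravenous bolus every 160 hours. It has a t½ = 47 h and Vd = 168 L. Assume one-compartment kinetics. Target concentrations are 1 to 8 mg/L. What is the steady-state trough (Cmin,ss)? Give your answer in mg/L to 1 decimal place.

Over one 160-h interval, 160/47 ≈ 3.4043 half-lives elapse, leaving f ≈ 0.0945 of each dose.
Single-dose peak C₀ = D/Vd = 697/168 ≈ 4.149 mg/L.
Steady-state trough Cmin,ss = C₀·f/(1−f) ≈ 4.149 × 0.0945/0.9055 ≈ 0.433 mg/L.
Trough 0.4 mg/L vs MEC 1 mg/L: subtherapeutic.

0.4 mg/L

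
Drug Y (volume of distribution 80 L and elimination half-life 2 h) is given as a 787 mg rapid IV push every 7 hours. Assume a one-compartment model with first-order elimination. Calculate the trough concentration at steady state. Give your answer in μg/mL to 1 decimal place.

Over one 7-h interval, 7/2 ≈ 3.5 half-lives elapse, leaving f ≈ 0.0884 of each dose.
Single-dose peak C₀ = D/Vd = 787/80 ≈ 9.838 μg/mL.
Steady-state trough Cmin,ss = C₀·f/(1−f) ≈ 9.838 × 0.0884/0.9116 ≈ 0.954 μg/mL.

1.0 μg/mL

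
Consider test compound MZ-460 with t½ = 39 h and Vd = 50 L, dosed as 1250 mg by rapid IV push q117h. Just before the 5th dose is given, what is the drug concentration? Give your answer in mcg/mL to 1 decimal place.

f = (1/2)^(τ/t½) = (1/2)^(117/39) ≈ 0.1250.
C₀ = D/Vd = 1250/50 ≈ 25.000 mcg/mL.
Before the 5th dose, 4 doses have been given. Superposition: Cmin = C₀·(f + f² + … + f^4).
≈ 25.000 × (0.1250 + 0.0156 + 0.0020 + 0.0002) ≈ 25.000 × 0.1428 ≈ 3.570 mcg/mL.

3.6 mcg/mL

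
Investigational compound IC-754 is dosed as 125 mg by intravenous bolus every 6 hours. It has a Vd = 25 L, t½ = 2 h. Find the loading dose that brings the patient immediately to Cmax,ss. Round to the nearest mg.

f = (1/2)^(6/2) ≈ 0.125000; accumulation ratio R = 1/(1−f) ≈ 1.14286.
Loading dose to hit Cmax,ss on first dose: D_load = D_maint·R ≈ 125 × 1.14286 ≈ 142.86 mg.

143 mg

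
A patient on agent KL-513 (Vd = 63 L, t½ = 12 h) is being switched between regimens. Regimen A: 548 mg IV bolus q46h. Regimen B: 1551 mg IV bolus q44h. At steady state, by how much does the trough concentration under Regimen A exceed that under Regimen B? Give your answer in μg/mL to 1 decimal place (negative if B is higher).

Regimen A: f = (1/2)^(46/12) ≈ 0.0702; Cmin,ss = (548/63)·f/(1−f) ≈ 0.657 μg/mL.
Regimen B: f = (1/2)^(44/12) ≈ 0.0787; Cmin,ss = (1551/63)·f/(1−f) ≈ 2.103 μg/mL.
Difference ≈ 0.657 − 2.103 ≈ -1.446 μg/mL.

-1.4 μg/mL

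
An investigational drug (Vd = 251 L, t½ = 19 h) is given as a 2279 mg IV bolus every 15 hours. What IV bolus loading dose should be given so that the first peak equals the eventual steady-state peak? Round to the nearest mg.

5408 mg

f = (1/2)^(15/19) ≈ 0.578555; accumulation ratio R = 1/(1−f) ≈ 2.37279.
Loading dose to hit Cmax,ss on first dose: D_load = D_maint·R ≈ 2279 × 2.37279 ≈ 5407.59 mg.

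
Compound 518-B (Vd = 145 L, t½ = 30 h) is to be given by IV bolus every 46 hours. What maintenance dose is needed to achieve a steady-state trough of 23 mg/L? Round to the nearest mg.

τ/t½ = 46/30 ≈ 1.5333, so f = (1/2)^(46/30) ≈ 0.345478.
Cmin,ss = (D/Vd)·f/(1−f), so D = Cmin,ss·Vd·(1−f)/f.
D = 23 × 145 × (1−f)/f ≈ 23 × 145 × 1.89454 ≈ 6318.29 mg.

6318 mg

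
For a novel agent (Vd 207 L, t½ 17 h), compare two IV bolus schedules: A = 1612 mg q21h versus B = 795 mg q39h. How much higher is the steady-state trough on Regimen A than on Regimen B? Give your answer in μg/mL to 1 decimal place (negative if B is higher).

Regimen A: f = (1/2)^(21/17) ≈ 0.4248; Cmin,ss = (1612/207)·f/(1−f) ≈ 5.751 μg/mL.
Regimen B: f = (1/2)^(39/17) ≈ 0.2039; Cmin,ss = (795/207)·f/(1−f) ≈ 0.984 μg/mL.
Difference ≈ 5.751 − 0.984 ≈ 4.767 μg/mL.

4.8 μg/mL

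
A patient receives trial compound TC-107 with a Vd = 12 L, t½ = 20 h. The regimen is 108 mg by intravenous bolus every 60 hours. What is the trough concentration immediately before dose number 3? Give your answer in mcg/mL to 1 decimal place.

f = (1/2)^(τ/t½) = (1/2)^(60/20) ≈ 0.1250.
C₀ = D/Vd = 108/12 ≈ 9.000 mcg/mL.
Before the 3rd dose, 2 doses have been given. Superposition: Cmin = C₀·(f + f²).
≈ 9.000 × (0.1250 + 0.0156) ≈ 9.000 × 0.1406 ≈ 1.265 mcg/mL.

1.3 mcg/mL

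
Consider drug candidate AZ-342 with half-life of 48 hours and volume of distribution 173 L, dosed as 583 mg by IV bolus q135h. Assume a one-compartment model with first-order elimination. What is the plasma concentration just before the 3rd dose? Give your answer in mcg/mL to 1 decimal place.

f = (1/2)^(τ/t½) = (1/2)^(135/48) ≈ 0.1423.
C₀ = D/Vd = 583/173 ≈ 3.370 mcg/mL.
Before the 3rd dose, 2 doses have been given. Superposition: Cmin = C₀·(f + f²).
≈ 3.370 × (0.1423 + 0.0202) ≈ 3.370 × 0.1625 ≈ 0.548 mcg/mL.

0.5 mcg/mL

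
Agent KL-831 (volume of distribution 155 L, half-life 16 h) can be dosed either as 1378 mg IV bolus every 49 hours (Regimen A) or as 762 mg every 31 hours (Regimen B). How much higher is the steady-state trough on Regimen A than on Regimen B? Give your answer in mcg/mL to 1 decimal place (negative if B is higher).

-0.5 mcg/mL

Regimen A: f = (1/2)^(49/16) ≈ 0.1197; Cmin,ss = (1378/155)·f/(1−f) ≈ 1.209 mcg/mL.
Regimen B: f = (1/2)^(31/16) ≈ 0.2611; Cmin,ss = (762/155)·f/(1−f) ≈ 1.737 mcg/mL.
Difference ≈ 1.209 − 1.737 ≈ -0.528 mcg/mL.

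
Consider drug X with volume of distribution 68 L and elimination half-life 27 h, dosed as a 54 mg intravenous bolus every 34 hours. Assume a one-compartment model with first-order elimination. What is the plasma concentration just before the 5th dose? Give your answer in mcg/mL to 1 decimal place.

f = (1/2)^(τ/t½) = (1/2)^(34/27) ≈ 0.4178.
C₀ = D/Vd = 54/68 ≈ 0.794 mcg/mL.
Before the 5th dose, 4 doses have been given. Superposition: Cmin = C₀·(f + f² + … + f^4).
≈ 0.794 × (0.4178 + 0.1746 + 0.0729 + 0.0305) ≈ 0.794 × 0.6958 ≈ 0.552 mcg/mL.

0.6 mcg/mL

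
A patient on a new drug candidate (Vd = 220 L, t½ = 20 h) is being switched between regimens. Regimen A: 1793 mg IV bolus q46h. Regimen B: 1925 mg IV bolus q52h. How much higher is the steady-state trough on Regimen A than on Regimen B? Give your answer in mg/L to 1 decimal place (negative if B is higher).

Regimen A: f = (1/2)^(46/20) ≈ 0.2031; Cmin,ss = (1793/220)·f/(1−f) ≈ 2.077 mg/L.
Regimen B: f = (1/2)^(52/20) ≈ 0.1649; Cmin,ss = (1925/220)·f/(1−f) ≈ 1.728 mg/L.
Difference ≈ 2.077 − 1.728 ≈ 0.349 mg/L.

0.3 mg/L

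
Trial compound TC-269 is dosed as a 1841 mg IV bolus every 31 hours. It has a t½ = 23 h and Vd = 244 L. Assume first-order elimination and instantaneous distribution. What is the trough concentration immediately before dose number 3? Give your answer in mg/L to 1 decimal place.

4.1 mg/L

f = (1/2)^(τ/t½) = (1/2)^(31/23) ≈ 0.3929.
C₀ = D/Vd = 1841/244 ≈ 7.545 mg/L.
Before the 3rd dose, 2 doses have been given. Superposition: Cmin = C₀·(f + f²).
≈ 7.545 × (0.3929 + 0.1544) ≈ 7.545 × 0.5473 ≈ 4.129 mg/L.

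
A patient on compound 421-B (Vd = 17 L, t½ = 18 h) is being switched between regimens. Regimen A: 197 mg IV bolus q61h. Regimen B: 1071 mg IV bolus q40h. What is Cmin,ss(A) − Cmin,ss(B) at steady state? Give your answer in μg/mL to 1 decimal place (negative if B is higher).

Regimen A: f = (1/2)^(61/18) ≈ 0.0955; Cmin,ss = (197/17)·f/(1−f) ≈ 1.224 μg/mL.
Regimen B: f = (1/2)^(40/18) ≈ 0.2143; Cmin,ss = (1071/17)·f/(1−f) ≈ 17.183 μg/mL.
Difference ≈ 1.224 − 17.183 ≈ -15.959 μg/mL.

-16.0 μg/mL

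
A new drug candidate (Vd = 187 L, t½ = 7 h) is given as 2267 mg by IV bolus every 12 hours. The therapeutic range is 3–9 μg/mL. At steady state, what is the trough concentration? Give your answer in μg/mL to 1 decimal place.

5.3 μg/mL

k = ln2/t½ = ln2/7 ≈ 0.099021 h⁻¹; fraction remaining f = e^(−kτ) = e^(−0.099021×12) ≈ 0.3048.
Each bolus raises the concentration by D/Vd = 2267/187 ≈ 12.123 μg/mL.
Steady-state trough Cmin,ss = C₀·f/(1−f) ≈ 12.123 × 0.3048/0.6952 ≈ 5.315 μg/mL.
Trough 5.3 μg/mL vs MEC 3 μg/mL: adequate.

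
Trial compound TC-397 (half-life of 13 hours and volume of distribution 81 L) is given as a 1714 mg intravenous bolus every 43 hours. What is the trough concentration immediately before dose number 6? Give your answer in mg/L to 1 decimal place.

2.4 mg/L

f = (1/2)^(τ/t½) = (1/2)^(43/13) ≈ 0.1010.
C₀ = D/Vd = 1714/81 ≈ 21.160 mg/L.
Before the 6th dose, 5 doses have been given. Superposition: Cmin = C₀·(f + f² + … + f^5).
≈ 21.160 × (0.1010 + 0.0102 + 0.0010 + 0.0001 + 0.0000) ≈ 21.160 × 0.1123 ≈ 2.376 mg/L.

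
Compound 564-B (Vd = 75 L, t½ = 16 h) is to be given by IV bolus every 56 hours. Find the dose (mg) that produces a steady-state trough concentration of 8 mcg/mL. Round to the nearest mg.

τ/t½ = 56/16 ≈ 3.5, so f = (1/2)^(56/16) ≈ 0.088388.
Cmin,ss = (D/Vd)·f/(1−f), so D = Cmin,ss·Vd·(1−f)/f.
D = 8 × 75 × (1−f)/f ≈ 8 × 75 × 10.31375 ≈ 6188.25 mg.

6188 mg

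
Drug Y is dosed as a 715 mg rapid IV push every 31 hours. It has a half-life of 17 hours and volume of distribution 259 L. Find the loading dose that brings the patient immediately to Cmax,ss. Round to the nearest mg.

f = (1/2)^(31/17) ≈ 0.282529; accumulation ratio R = 1/(1−f) ≈ 1.39378.
Loading dose to hit Cmax,ss on first dose: D_load = D_maint·R ≈ 715 × 1.39378 ≈ 996.55 mg.

997 mg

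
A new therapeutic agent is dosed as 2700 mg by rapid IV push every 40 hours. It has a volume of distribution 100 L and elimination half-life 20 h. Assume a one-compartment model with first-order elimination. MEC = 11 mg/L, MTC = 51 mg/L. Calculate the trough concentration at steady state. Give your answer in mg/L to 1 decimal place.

The dosing interval is 2 half-lives, so f = 2^(−2) = 0.25.
Accumulation ratio R = 1/(1 − f) = 1/0.75 = 4/3.
Single-dose peak C₀ = D/Vd = 2700/100 = 27 mg/L.
Steady-state peak Cmax,ss = C₀·R = 27 × 4/3 ≈ 36.000 mg/L.
Steady-state trough Cmin,ss = Cmax,ss·f ≈ 36.000 × 0.25 ≈ 9.000 mg/L.
Trough 9.0 mg/L vs MEC 11 mg/L: subtherapeutic.

9.0 mg/L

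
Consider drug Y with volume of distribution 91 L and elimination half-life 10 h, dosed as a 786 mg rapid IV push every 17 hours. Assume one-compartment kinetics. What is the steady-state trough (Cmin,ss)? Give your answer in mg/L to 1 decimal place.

k = ln2/t½ = ln2/10 ≈ 0.069315 h⁻¹; fraction remaining f = e^(−kτ) = e^(−0.069315×17) ≈ 0.3078.
Accumulation ratio R = 1/(1 − f) ≈ 1/0.6922 ≈ 1.4447.
Single-dose peak C₀ = D/Vd = 786/91 ≈ 8.637 mg/L.
Cmax,ss = C₀/(1 − f) ≈ 8.637/0.6922 ≈ 12.478 mg/L.
Steady-state trough Cmin,ss = Cmax,ss·f ≈ 12.478 × 0.3078 ≈ 3.841 mg/L.

3.8 mg/L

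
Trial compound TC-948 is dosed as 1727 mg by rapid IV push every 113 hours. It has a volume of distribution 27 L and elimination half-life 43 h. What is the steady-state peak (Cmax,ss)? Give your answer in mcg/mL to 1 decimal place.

τ/t½ = 113/43 ≈ 2.6279, so fraction remaining f = (1/2)^(113/43) ≈ 0.1618.
At steady state, accumulation factor R = 1/(1 − e^(−kτ)) ≈ 1.1930.
Each bolus raises the concentration by D/Vd = 1727/27 ≈ 63.963 mcg/mL.
Cmax,ss = C₀/(1 − f) ≈ 63.963/0.8382 ≈ 76.310 mcg/mL.

76.3 mcg/mL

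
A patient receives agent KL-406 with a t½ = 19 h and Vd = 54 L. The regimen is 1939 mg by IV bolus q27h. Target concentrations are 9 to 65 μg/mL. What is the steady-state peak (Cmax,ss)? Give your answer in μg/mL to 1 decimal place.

τ/t½ = 27/19 ≈ 1.4211, so fraction remaining f = (1/2)^(27/19) ≈ 0.3734.
At steady state, accumulation factor R = 1/(1 − e^(−kτ)) ≈ 1.5959.
Each bolus raises the concentration by D/Vd = 1939/54 ≈ 35.907 μg/mL.
Steady-state peak Cmax,ss = C₀·R ≈ 35.907 × 1.5959 ≈ 57.304 μg/mL.
Peak 57.3 μg/mL vs MTC 65 μg/mL: below toxic threshold.

57.3 μg/mL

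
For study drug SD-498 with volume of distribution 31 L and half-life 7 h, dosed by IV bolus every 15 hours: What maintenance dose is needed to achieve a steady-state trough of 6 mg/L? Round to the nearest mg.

τ/t½ = 15/7 ≈ 2.1429, so f = (1/2)^(15/7) ≈ 0.226431.
Cmin,ss = (D/Vd)·f/(1−f), so D = Cmin,ss·Vd·(1−f)/f.
D = 6 × 31 × (1−f)/f ≈ 6 × 31 × 3.41636 ≈ 635.44 mg.

635 mg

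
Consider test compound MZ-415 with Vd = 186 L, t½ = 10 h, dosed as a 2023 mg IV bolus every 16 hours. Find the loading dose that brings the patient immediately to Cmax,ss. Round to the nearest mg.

3019 mg

f = (1/2)^(16/10) ≈ 0.329877; accumulation ratio R = 1/(1−f) ≈ 1.49226.
Loading dose to hit Cmax,ss on first dose: D_load = D_maint·R ≈ 2023 × 1.49226 ≈ 3018.84 mg.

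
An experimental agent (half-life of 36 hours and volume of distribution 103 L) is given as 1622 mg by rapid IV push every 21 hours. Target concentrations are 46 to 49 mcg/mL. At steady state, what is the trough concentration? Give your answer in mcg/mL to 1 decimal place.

Over one 21-h interval, 21/36 ≈ 0.58333 half-lives elapse, leaving f ≈ 0.6674 of each dose.
Each bolus raises the concentration by D/Vd = 1622/103 ≈ 15.748 mcg/mL.
Steady-state trough Cmin,ss = C₀·f/(1−f) ≈ 15.748 × 0.6674/0.3326 ≈ 31.600 mcg/mL.
Trough 31.6 mcg/mL vs MEC 46 mcg/mL: subtherapeutic.

31.6 mcg/mL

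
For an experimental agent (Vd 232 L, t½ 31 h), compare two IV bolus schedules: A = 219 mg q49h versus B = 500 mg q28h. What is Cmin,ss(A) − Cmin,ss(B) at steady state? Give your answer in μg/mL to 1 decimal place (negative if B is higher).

-2.0 μg/mL

Regimen A: f = (1/2)^(49/31) ≈ 0.3343; Cmin,ss = (219/232)·f/(1−f) ≈ 0.474 μg/mL.
Regimen B: f = (1/2)^(28/31) ≈ 0.5347; Cmin,ss = (500/232)·f/(1−f) ≈ 2.477 μg/mL.
Difference ≈ 0.474 − 2.477 ≈ -2.003 μg/mL.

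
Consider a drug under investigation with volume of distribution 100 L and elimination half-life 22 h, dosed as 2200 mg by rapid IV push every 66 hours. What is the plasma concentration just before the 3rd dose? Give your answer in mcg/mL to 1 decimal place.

3.1 mcg/mL

f = (1/2)^(τ/t½) = (1/2)^(66/22) ≈ 0.1250.
C₀ = D/Vd = 2200/100 ≈ 22.000 mcg/mL.
Before the 3rd dose, 2 doses have been given. Superposition: Cmin = C₀·(f + f²).
≈ 22.000 × (0.1250 + 0.0156) ≈ 22.000 × 0.1406 ≈ 3.093 mcg/mL.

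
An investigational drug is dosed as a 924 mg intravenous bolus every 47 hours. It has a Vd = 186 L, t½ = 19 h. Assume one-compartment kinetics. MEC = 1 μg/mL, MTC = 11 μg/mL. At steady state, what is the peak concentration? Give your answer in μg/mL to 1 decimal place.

τ/t½ = 47/19 ≈ 2.4737, so fraction remaining f = (1/2)^(47/19) ≈ 0.1800.
Accumulation ratio R = 1/(1 − f) ≈ 1/0.8200 ≈ 1.2195.
Each bolus raises the concentration by D/Vd = 924/186 ≈ 4.968 μg/mL.
Cmax,ss = C₀/(1 − f) ≈ 4.968/0.8200 ≈ 6.059 μg/mL.
Peak 6.1 μg/mL vs MTC 11 μg/mL: below toxic threshold.

6.1 μg/mL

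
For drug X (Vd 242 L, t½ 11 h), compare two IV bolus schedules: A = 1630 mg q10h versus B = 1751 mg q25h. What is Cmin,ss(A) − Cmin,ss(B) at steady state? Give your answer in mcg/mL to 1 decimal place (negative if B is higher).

5.8 mcg/mL

Regimen A: f = (1/2)^(10/11) ≈ 0.5325; Cmin,ss = (1630/242)·f/(1−f) ≈ 7.672 mcg/mL.
Regimen B: f = (1/2)^(25/11) ≈ 0.2069; Cmin,ss = (1751/242)·f/(1−f) ≈ 1.888 mcg/mL.
Difference ≈ 7.672 − 1.888 ≈ 5.784 mcg/mL.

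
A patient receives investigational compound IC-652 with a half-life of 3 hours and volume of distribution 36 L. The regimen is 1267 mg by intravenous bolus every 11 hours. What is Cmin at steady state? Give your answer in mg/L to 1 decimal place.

τ/t½ = 11/3 ≈ 3.6667, so fraction remaining f = (1/2)^(11/3) ≈ 0.0787.
Accumulation ratio R = 1/(1 − f) ≈ 1/0.9213 ≈ 1.0854.
Each bolus raises the concentration by D/Vd = 1267/36 ≈ 35.194 mg/L.
Cmax,ss = C₀/(1 − f) ≈ 35.194/0.9213 ≈ 38.200 mg/L.
Steady-state trough Cmin,ss = Cmax,ss·f ≈ 38.200 × 0.0787 ≈ 3.006 mg/L.

3.0 mg/L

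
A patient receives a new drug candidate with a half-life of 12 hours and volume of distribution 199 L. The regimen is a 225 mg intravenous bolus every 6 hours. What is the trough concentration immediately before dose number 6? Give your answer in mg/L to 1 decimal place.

f = (1/2)^(τ/t½) = (1/2)^(6/12) ≈ 0.7071.
C₀ = D/Vd = 225/199 ≈ 1.131 mg/L.
Before the 6th dose, 5 doses have been given. Superposition: Cmin = C₀·(f + f² + … + f^5).
≈ 1.131 × (0.7071 + 0.5000 + 0.3535 + 0.2500 + 0.1768) ≈ 1.131 × 1.9874 ≈ 2.248 mg/L.

2.2 mg/L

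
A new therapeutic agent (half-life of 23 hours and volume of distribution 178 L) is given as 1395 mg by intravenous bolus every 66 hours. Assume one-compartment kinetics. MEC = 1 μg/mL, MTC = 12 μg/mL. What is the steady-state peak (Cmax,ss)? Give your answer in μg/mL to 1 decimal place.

τ/t½ = 66/23 ≈ 2.8696, so fraction remaining f = (1/2)^(66/23) ≈ 0.1368.
Accumulation ratio R = 1/(1 − f) ≈ 1/0.8632 ≈ 1.1585.
Each bolus raises the concentration by D/Vd = 1395/178 ≈ 7.837 μg/mL.
Cmax,ss = C₀/(1 − f) ≈ 7.837/0.8632 ≈ 9.079 μg/mL.
Peak 9.1 μg/mL vs MTC 12 μg/mL: below toxic threshold.

9.1 μg/mL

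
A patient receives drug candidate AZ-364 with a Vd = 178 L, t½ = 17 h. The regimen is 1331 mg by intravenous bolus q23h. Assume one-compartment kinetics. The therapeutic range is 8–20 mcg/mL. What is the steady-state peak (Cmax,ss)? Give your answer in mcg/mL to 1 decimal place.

12.3 mcg/mL

k = ln2/t½ = ln2/17 ≈ 0.040773 h⁻¹; fraction remaining f = e^(−kτ) = e^(−0.040773×23) ≈ 0.3915.
Accumulation ratio R = 1/(1 − f) ≈ 1/0.6085 ≈ 1.6434.
Single-dose peak C₀ = D/Vd = 1331/178 ≈ 7.478 mcg/mL.
Steady-state peak Cmax,ss = C₀·R ≈ 7.478 × 1.6434 ≈ 12.289 mcg/mL.
Peak 12.3 mcg/mL vs MTC 20 mcg/mL: below toxic threshold.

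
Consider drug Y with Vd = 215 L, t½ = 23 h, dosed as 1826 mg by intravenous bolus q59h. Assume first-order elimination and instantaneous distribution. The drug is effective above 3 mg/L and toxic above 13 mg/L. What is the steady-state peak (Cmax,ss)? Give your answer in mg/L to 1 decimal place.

10.2 mg/L

τ/t½ = 59/23 ≈ 2.5652, so fraction remaining f = (1/2)^(59/23) ≈ 0.1690.
At steady state, accumulation factor R = 1/(1 − e^(−kτ)) ≈ 1.2034.
Single-dose peak C₀ = D/Vd = 1826/215 ≈ 8.493 mg/L.
Cmax,ss = C₀/(1 − f) ≈ 8.493/0.8310 ≈ 10.220 mg/L.
Peak 10.2 mg/L vs MTC 13 mg/L: below toxic threshold.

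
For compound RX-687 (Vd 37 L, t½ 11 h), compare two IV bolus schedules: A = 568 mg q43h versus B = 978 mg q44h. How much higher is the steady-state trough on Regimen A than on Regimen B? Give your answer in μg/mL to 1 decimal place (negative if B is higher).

-0.7 μg/mL

Regimen A: f = (1/2)^(43/11) ≈ 0.0666; Cmin,ss = (568/37)·f/(1−f) ≈ 1.095 μg/mL.
Regimen B: f = (1/2)^(44/11) ≈ 0.0625; Cmin,ss = (978/37)·f/(1−f) ≈ 1.762 μg/mL.
Difference ≈ 1.095 − 1.762 ≈ -0.667 μg/mL.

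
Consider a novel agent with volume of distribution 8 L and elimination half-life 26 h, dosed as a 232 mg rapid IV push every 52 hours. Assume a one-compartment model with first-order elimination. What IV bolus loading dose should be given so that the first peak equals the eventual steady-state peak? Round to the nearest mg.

f = (1/2)^(52/26) ≈ 0.250000; accumulation ratio R = 1/(1−f) ≈ 1.33333.
Loading dose to hit Cmax,ss on first dose: D_load = D_maint·R ≈ 232 × 1.33333 ≈ 309.33 mg.

309 mg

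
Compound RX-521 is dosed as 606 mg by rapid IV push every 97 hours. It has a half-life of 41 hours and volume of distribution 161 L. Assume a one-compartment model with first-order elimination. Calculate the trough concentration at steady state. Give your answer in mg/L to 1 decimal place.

τ/t½ = 97/41 ≈ 2.3659, so fraction remaining f = (1/2)^(97/41) ≈ 0.1940.
Accumulation ratio R = 1/(1 − f) ≈ 1/0.8060 ≈ 1.2407.
Single-dose peak C₀ = D/Vd = 606/161 ≈ 3.764 mg/L.
Steady-state peak Cmax,ss = C₀·R ≈ 3.764 × 1.2407 ≈ 4.670 mg/L.
Steady-state trough Cmin,ss = Cmax,ss·f ≈ 4.670 × 0.1940 ≈ 0.906 mg/L.

0.9 mg/L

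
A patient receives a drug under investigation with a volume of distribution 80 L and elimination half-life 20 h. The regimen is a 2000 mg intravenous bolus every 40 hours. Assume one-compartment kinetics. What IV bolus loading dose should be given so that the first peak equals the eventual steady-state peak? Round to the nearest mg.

f = (1/2)^(40/20) ≈ 0.250000; accumulation ratio R = 1/(1−f) ≈ 1.33333.
Loading dose to hit Cmax,ss on first dose: D_load = D_maint·R ≈ 2000 × 1.33333 ≈ 2666.66 mg.

2667 mg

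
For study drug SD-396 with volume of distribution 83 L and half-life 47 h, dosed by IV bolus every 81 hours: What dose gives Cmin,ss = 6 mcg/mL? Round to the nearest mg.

1146 mg

τ/t½ = 81/47 ≈ 1.7234, so f = (1/2)^(81/47) ≈ 0.302833.
Cmin,ss = (D/Vd)·f/(1−f), so D = Cmin,ss·Vd·(1−f)/f.
D = 6 × 83 × (1−f)/f ≈ 6 × 83 × 2.30215 ≈ 1146.47 mg.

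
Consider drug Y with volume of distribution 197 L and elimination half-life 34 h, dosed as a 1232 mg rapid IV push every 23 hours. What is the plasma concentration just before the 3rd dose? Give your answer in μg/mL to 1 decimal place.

f = (1/2)^(τ/t½) = (1/2)^(23/34) ≈ 0.6257.
C₀ = D/Vd = 1232/197 ≈ 6.254 μg/mL.
Before the 3rd dose, 2 doses have been given. Superposition: Cmin = C₀·(f + f²).
≈ 6.254 × (0.6257 + 0.3915) ≈ 6.254 × 1.0172 ≈ 6.362 μg/mL.

6.4 μg/mL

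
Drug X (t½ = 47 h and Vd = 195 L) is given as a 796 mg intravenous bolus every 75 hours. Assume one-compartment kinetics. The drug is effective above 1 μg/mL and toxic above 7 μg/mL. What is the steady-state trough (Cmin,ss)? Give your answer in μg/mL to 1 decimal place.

2.0 μg/mL

τ/t½ = 75/47 ≈ 1.5957, so fraction remaining f = (1/2)^(75/47) ≈ 0.3309.
Accumulation ratio R = 1/(1 − f) ≈ 1/0.6691 ≈ 1.4945.
Single-dose peak C₀ = D/Vd = 796/195 ≈ 4.082 μg/mL.
Steady-state peak Cmax,ss = C₀·R ≈ 4.082 × 1.4945 ≈ 6.101 μg/mL.
One interval later, Cmin,ss = Cmax,ss·e^(−kτ) ≈ 6.101 × 0.3309 ≈ 2.019 μg/mL.
Trough 2.0 μg/mL vs MEC 1 μg/mL: adequate.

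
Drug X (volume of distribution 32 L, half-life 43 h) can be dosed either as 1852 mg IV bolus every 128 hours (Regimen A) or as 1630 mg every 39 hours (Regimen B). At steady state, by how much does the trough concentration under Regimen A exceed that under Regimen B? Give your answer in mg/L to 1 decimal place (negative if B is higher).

-49.8 mg/L

Regimen A: f = (1/2)^(128/43) ≈ 0.1270; Cmin,ss = (1852/32)·f/(1−f) ≈ 8.419 mg/L.
Regimen B: f = (1/2)^(39/43) ≈ 0.5333; Cmin,ss = (1630/32)·f/(1−f) ≈ 58.206 mg/L.
Difference ≈ 8.419 − 58.206 ≈ -49.787 mg/L.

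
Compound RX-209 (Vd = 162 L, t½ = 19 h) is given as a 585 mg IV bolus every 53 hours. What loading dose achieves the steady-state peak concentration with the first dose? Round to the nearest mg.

f = (1/2)^(53/19) ≈ 0.144639; accumulation ratio R = 1/(1−f) ≈ 1.16910.
Loading dose to hit Cmax,ss on first dose: D_load = D_maint·R ≈ 585 × 1.16910 ≈ 683.92 mg.

684 mg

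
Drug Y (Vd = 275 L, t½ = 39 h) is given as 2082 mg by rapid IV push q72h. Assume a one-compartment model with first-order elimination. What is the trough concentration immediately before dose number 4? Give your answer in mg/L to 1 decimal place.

2.9 mg/L

f = (1/2)^(τ/t½) = (1/2)^(72/39) ≈ 0.2781.
C₀ = D/Vd = 2082/275 ≈ 7.571 mg/L.
Before the 4th dose, 3 doses have been given. Superposition: Cmin = C₀·(f + f² + … + f^3).
≈ 7.571 × (0.2781 + 0.0773 + 0.0215) ≈ 7.571 × 0.3769 ≈ 2.854 mg/L.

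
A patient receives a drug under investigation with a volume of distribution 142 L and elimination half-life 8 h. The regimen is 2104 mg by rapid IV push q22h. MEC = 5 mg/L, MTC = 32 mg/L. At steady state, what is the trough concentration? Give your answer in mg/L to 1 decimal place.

τ/t½ = 22/8 ≈ 2.75, so fraction remaining f = (1/2)^(22/8) ≈ 0.1487.
Single-dose peak C₀ = D/Vd = 2104/142 ≈ 14.817 mg/L.
Steady-state trough Cmin,ss = C₀·f/(1−f) ≈ 14.817 × 0.1487/0.8513 ≈ 2.588 mg/L.
Trough 2.6 mg/L vs MEC 5 mg/L: subtherapeutic.

2.6 mg/L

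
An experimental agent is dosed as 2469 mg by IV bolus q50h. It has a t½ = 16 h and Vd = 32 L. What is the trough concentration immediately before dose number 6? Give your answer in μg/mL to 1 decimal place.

f = (1/2)^(τ/t½) = (1/2)^(50/16) ≈ 0.1146.
C₀ = D/Vd = 2469/32 ≈ 77.156 μg/mL.
Before the 6th dose, 5 doses have been given. Superposition: Cmin = C₀·(f + f² + … + f^5).
≈ 77.156 × (0.1146 + 0.0131 + 0.0015 + 0.0002 + 0.0000) ≈ 77.156 × 0.1294 ≈ 9.984 μg/mL.

10.0 μg/mL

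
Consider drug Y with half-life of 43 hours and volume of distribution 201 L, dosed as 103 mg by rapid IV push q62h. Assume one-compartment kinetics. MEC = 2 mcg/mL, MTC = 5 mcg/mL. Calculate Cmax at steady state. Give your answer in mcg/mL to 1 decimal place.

Over one 62-h interval, 62/43 ≈ 1.4419 half-lives elapse, leaving f ≈ 0.3681 of each dose.
At steady state, accumulation factor R = 1/(1 − e^(−kτ)) ≈ 1.5825.
Each bolus raises the concentration by D/Vd = 103/201 ≈ 0.512 mcg/mL.
Steady-state peak Cmax,ss = C₀·R ≈ 0.512 × 1.5825 ≈ 0.810 mcg/mL.
Peak 0.8 mcg/mL vs MTC 5 mcg/mL: below toxic threshold.

0.8 mcg/mL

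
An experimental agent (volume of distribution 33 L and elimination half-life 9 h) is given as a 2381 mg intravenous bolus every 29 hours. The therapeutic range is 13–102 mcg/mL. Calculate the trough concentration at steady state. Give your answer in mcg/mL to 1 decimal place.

8.7 mcg/mL

k = ln2/t½ = ln2/9 ≈ 0.077016 h⁻¹; fraction remaining f = e^(−kτ) = e^(−0.077016×29) ≈ 0.1072.
Accumulation ratio R = 1/(1 − f) ≈ 1/0.8928 ≈ 1.1201.
Each bolus raises the concentration by D/Vd = 2381/33 ≈ 72.152 mcg/mL.
Cmax,ss = C₀/(1 − f) ≈ 72.152/0.8928 ≈ 80.815 mcg/mL.
Steady-state trough Cmin,ss = Cmax,ss·f ≈ 80.815 × 0.1072 ≈ 8.663 mcg/mL.
Trough 8.7 mcg/mL vs MEC 13 mcg/mL: subtherapeutic.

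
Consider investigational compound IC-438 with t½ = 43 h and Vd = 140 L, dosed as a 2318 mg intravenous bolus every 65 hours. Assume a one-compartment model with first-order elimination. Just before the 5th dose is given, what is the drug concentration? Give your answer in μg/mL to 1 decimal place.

8.8 μg/mL

f = (1/2)^(τ/t½) = (1/2)^(65/43) ≈ 0.3507.
C₀ = D/Vd = 2318/140 ≈ 16.557 μg/mL.
Before the 5th dose, 4 doses have been given. Superposition: Cmin = C₀·(f + f² + … + f^4).
≈ 16.557 × (0.3507 + 0.1230 + 0.0431 + 0.0151) ≈ 16.557 × 0.5319 ≈ 8.807 μg/mL.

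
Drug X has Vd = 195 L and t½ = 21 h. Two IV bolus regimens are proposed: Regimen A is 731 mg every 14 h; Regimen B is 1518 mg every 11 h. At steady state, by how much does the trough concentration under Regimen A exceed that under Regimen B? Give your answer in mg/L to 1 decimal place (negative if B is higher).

Regimen A: f = (1/2)^(14/21) ≈ 0.6300; Cmin,ss = (731/195)·f/(1−f) ≈ 6.383 mg/L.
Regimen B: f = (1/2)^(11/21) ≈ 0.6955; Cmin,ss = (1518/195)·f/(1−f) ≈ 17.781 mg/L.
Difference ≈ 6.383 − 17.781 ≈ -11.398 mg/L.

-11.4 mg/L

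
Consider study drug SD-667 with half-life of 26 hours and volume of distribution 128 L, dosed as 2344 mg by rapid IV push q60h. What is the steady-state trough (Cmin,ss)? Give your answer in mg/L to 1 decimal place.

Over one 60-h interval, 60/26 ≈ 2.3077 half-lives elapse, leaving f ≈ 0.2020 of each dose.
At steady state, accumulation factor R = 1/(1 − e^(−kτ)) ≈ 1.2531.
Each bolus raises the concentration by D/Vd = 2344/128 ≈ 18.312 mg/L.
Cmax,ss = C₀/(1 − f) ≈ 18.312/0.7980 ≈ 22.947 mg/L.
One interval later, Cmin,ss = Cmax,ss·e^(−kτ) ≈ 22.947 × 0.2020 ≈ 4.635 mg/L.

4.6 mg/L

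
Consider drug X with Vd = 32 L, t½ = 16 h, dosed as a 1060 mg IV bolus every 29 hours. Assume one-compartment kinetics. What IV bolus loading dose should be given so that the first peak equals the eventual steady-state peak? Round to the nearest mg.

f = (1/2)^(29/16) ≈ 0.284697; accumulation ratio R = 1/(1−f) ≈ 1.39801.
Loading dose to hit Cmax,ss on first dose: D_load = D_maint·R ≈ 1060 × 1.39801 ≈ 1481.89 mg.

1482 mg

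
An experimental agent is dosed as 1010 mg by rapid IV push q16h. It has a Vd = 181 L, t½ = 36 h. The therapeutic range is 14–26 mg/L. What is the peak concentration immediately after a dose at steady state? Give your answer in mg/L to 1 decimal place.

21.0 mg/L

k = ln2/t½ = ln2/36 ≈ 0.019254 h⁻¹; fraction remaining f = e^(−kτ) = e^(−0.019254×16) ≈ 0.7349.
At steady state, accumulation factor R = 1/(1 − e^(−kτ)) ≈ 3.7722.
Each bolus raises the concentration by D/Vd = 1010/181 ≈ 5.580 mg/L.
Steady-state peak Cmax,ss = C₀·R ≈ 5.580 × 3.7722 ≈ 21.049 mg/L.
Peak 21.0 mg/L vs MTC 26 mg/L: below toxic threshold.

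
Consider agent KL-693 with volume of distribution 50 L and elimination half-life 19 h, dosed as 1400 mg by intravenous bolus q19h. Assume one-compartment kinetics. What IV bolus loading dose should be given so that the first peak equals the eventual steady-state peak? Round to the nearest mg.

f = (1/2)^(19/19) ≈ 0.500000; accumulation ratio R = 1/(1−f) ≈ 2.00000.
Loading dose to hit Cmax,ss on first dose: D_load = D_maint·R ≈ 1400 × 2.00000 ≈ 2800.00 mg.

2800 mg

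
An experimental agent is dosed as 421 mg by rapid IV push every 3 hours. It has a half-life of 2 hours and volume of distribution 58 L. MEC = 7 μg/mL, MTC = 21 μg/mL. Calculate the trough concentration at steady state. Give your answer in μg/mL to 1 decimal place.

4.0 μg/mL

Over one 3-h interval, 3/2 ≈ 1.5 half-lives elapse, leaving f ≈ 0.3536 of each dose.
Single-dose peak C₀ = D/Vd = 421/58 ≈ 7.259 μg/mL.
Steady-state trough Cmin,ss = C₀·f/(1−f) ≈ 7.259 × 0.3536/0.6464 ≈ 3.971 μg/mL.
Trough 4.0 μg/mL vs MEC 7 μg/mL: subtherapeutic.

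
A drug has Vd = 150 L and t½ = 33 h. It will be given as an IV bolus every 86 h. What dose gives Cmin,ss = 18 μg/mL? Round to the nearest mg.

τ/t½ = 86/33 ≈ 2.6061, so f = (1/2)^(86/33) ≈ 0.164247.
Cmin,ss = (D/Vd)·f/(1−f), so D = Cmin,ss·Vd·(1−f)/f.
D = 18 × 150 × (1−f)/f ≈ 18 × 150 × 5.08839 ≈ 13738.65 mg.

13739 mg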